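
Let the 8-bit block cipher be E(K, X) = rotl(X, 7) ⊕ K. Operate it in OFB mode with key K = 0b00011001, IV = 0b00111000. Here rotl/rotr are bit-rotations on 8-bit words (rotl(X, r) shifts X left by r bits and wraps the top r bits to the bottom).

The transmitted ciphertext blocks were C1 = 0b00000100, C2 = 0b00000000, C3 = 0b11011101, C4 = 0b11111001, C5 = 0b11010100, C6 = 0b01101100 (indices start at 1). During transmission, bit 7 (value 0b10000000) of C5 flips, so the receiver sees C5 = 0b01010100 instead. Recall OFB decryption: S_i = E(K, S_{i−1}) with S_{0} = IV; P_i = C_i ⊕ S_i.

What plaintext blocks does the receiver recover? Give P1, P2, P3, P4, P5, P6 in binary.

P1 = 0b00000001, P2 = 0b10011011, P3 = 0b00001001, P4 = 0b10001010, P5 = 0b11110100, P6 = 0b00100101

Only C5 changed, to 0b01010100. In OFB, a change in C_i flips the same bit in P_i only; the keystream is unaffected. Decrypting the received ciphertext:
P1: S = E(K, 0b00111000) = 0b00000101; 0b00000100 ⊕ 0b00000101 = 0b00000001.
P2: S = E(K, 0b00000101) = 0b10011011; 0b00000000 ⊕ 0b10011011 = 0b10011011.
P3: S = E(K, 0b10011011) = 0b11010100; 0b11011101 ⊕ 0b11010100 = 0b00001001.
P4: S = E(K, 0b11010100) = 0b01110011; 0b11111001 ⊕ 0b01110011 = 0b10001010.
P5: S = E(K, 0b01110011) = 0b10100000; 0b01010100 ⊕ 0b10100000 = 0b11110100.
P6: S = E(K, 0b10100000) = 0b01001001; 0b01101100 ⊕ 0b01001001 = 0b00100101.
Blocks that differ from the original plaintext: P5.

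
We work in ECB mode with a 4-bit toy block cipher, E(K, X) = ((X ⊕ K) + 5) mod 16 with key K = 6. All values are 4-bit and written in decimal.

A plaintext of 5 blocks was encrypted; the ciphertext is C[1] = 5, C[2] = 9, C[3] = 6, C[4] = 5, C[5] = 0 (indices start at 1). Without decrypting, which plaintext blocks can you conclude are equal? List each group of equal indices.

P[1] = P[4]

ECB encrypts each block independently with the same key, so equal ciphertext blocks imply equal plaintext blocks.
C[1] = C[4] = 5, so P[1] = P[4].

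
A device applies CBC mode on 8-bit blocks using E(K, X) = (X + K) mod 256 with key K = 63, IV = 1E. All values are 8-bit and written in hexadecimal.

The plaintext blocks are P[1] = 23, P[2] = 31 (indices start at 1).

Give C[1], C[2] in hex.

CBC encryption: C_i = E(K, P_i ⊕ C_{i−1}), with C_{0} = IV.
C[1]: P[1] ⊕ 1E = 3D; E(K, 3D) = A0.
C[2]: P[2] ⊕ A0 = 91; E(K, 91) = F4.

C[1] = A0, C[2] = F4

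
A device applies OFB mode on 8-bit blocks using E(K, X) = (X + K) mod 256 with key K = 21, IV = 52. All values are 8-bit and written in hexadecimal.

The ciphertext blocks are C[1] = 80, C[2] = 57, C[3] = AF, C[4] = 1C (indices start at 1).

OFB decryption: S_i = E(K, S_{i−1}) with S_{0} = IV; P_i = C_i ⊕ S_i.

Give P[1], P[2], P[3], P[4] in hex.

P[1] = F3, P[2] = C3, P[3] = 1A, P[4] = CA

P[1]: S = E(K, 52) = 73; 80 ⊕ 73 = F3.
P[2]: S = E(K, 73) = 94; 57 ⊕ 94 = C3.
P[3]: S = E(K, 94) = B5; AF ⊕ B5 = 1A.
P[4]: S = E(K, B5) = D6; 1C ⊕ D6 = CA.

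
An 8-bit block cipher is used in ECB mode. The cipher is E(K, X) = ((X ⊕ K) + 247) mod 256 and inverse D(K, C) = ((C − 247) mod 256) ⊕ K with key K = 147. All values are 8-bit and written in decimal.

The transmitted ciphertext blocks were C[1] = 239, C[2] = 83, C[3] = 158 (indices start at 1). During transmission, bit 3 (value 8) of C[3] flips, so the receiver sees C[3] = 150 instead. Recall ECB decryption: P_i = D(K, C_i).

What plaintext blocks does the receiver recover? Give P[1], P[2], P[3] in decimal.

Only C[3] changed, to 150. In ECB, a change in C_i affects only P_i. Decrypting the received ciphertext:
P[1]: D(K, 239) = 107.
P[2]: D(K, 83) = 207.
P[3]: D(K, 150) = 12.
Blocks that differ from the original plaintext: P[3].

P[1] = 107, P[2] = 207, P[3] = 12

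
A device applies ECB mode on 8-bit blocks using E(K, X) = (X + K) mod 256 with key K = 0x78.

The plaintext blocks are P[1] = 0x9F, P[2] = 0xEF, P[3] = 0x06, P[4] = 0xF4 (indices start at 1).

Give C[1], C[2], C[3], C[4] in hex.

C[1] = 0x17, C[2] = 0x67, C[3] = 0x7E, C[4] = 0x6C

ECB encryption: C_i = E(K, P_i).
C[1]: E(K, 0x9F) = 0x17.
C[2]: E(K, 0xEF) = 0x67.
C[3]: E(K, 0x06) = 0x7E.
C[4]: E(K, 0xF4) = 0x6C.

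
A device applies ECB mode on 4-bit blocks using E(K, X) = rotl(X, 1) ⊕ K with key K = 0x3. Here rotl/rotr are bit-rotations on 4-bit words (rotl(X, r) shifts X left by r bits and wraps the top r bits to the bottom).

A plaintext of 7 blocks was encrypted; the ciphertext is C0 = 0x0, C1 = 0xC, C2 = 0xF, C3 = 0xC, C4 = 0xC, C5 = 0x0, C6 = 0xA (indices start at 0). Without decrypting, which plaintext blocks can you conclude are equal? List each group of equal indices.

P0 = P5; P1 = P3 = P4

ECB encrypts each block independently with the same key, so equal ciphertext blocks imply equal plaintext blocks.
C0 = C5 = 0x0, so P0 = P5.
C1 = C3 = C4 = 0xC, so P1 = P3 = P4.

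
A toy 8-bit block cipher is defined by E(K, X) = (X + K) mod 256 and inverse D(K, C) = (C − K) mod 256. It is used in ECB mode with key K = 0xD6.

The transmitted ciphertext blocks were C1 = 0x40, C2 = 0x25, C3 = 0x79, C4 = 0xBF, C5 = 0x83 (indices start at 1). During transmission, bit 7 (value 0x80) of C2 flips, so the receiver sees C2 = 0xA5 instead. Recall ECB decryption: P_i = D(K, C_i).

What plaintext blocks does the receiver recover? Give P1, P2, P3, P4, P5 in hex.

Only C2 changed, to 0xA5. In ECB, a change in C_i affects only P_i. Decrypting the received ciphertext:
P1: D(K, 0x40) = 0x6A.
P2: D(K, 0xA5) = 0xCF.
P3: D(K, 0x79) = 0xA3.
P4: D(K, 0xBF) = 0xE9.
P5: D(K, 0x83) = 0xAD.
Blocks that differ from the original plaintext: P2.

P1 = 0x6A, P2 = 0xCF, P3 = 0xA3, P4 = 0xE9, P5 = 0xAD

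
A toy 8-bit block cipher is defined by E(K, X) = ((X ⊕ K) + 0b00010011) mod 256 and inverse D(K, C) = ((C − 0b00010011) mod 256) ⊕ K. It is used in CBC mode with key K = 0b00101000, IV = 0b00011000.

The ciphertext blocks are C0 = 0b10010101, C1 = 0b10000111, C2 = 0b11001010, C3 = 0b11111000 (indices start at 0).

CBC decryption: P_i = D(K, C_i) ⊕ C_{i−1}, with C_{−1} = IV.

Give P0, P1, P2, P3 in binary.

P0: D(K, 0b10010101) = 0b10101010; 0b10101010 ⊕ 0b00011000 = 0b10110010.
P1: D(K, 0b10000111) = 0b01011100; 0b01011100 ⊕ 0b10010101 = 0b11001001.
P2: D(K, 0b11001010) = 0b10011111; 0b10011111 ⊕ 0b10000111 = 0b00011000.
P3: D(K, 0b11111000) = 0b11001101; 0b11001101 ⊕ 0b11001010 = 0b00000111.

P0 = 0b10110010, P1 = 0b11001001, P2 = 0b00011000, P3 = 0b00000111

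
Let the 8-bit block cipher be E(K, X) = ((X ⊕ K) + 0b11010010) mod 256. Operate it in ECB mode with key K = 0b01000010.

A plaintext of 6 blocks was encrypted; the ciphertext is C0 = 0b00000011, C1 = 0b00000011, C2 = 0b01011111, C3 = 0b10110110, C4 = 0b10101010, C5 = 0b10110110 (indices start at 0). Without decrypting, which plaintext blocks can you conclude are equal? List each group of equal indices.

ECB encrypts each block independently with the same key, so equal ciphertext blocks imply equal plaintext blocks.
C0 = C1 = 0b00000011, so P0 = P1.
C3 = C5 = 0b10110110, so P3 = P5.

P0 = P1; P3 = P5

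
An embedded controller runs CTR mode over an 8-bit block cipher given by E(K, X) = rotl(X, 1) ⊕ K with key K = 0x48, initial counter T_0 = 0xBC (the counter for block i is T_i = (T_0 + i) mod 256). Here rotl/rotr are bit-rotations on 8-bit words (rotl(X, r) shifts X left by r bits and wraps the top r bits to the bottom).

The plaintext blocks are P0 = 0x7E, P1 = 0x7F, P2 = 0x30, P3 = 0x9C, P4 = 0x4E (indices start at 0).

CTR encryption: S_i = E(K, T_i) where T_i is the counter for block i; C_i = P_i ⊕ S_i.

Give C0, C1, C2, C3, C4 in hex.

C0: T = 0xBC, S = E(K, T) = 0x31; 0x7E ⊕ 0x31 = 0x4F.
C1: T = 0xBD, S = E(K, T) = 0x33; 0x7F ⊕ 0x33 = 0x4C.
C2: T = 0xBE, S = E(K, T) = 0x35; 0x30 ⊕ 0x35 = 0x05.
C3: T = 0xBF, S = E(K, T) = 0x37; 0x9C ⊕ 0x37 = 0xAB.
C4: T = 0xC0, S = E(K, T) = 0xC9; 0x4E ⊕ 0xC9 = 0x87.

C0 = 0x4F, C1 = 0x4C, C2 = 0x05, C3 = 0xAB, C4 = 0x87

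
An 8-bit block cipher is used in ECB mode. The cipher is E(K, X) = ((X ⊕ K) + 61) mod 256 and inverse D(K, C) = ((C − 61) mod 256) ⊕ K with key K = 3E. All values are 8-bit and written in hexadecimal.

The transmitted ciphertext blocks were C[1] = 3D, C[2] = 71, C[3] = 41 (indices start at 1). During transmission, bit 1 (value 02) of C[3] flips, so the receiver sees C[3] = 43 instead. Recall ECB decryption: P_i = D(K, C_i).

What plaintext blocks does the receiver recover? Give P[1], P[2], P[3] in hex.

P[1] = E2, P[2] = 2E, P[3] = DC

Only C[3] changed, to 43. In ECB, a change in C_i affects only P_i. Decrypting the received ciphertext:
P[1]: D(K, 3D) = E2.
P[2]: D(K, 71) = 2E.
P[3]: D(K, 43) = DC.
Blocks that differ from the original plaintext: P[3].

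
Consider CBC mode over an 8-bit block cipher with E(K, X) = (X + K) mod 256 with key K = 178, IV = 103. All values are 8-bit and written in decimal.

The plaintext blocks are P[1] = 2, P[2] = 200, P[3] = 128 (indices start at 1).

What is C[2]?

CBC encryption: C_i = E(K, P_i ⊕ C_{i−1}), with C_{0} = IV.
C[1]: P[1] ⊕ 103 = 101; E(K, 101) = 23.
C[2]: P[2] ⊕ 23 = 223; E(K, 223) = 145.

C[2] = 145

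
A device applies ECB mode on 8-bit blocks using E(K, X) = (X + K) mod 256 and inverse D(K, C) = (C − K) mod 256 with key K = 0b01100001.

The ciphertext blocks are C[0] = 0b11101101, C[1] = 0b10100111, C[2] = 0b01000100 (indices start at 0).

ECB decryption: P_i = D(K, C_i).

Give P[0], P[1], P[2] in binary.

P[0] = 0b10001100, P[1] = 0b01000110, P[2] = 0b11100011

P[0]: D(K, 0b11101101) = 0b10001100.
P[1]: D(K, 0b10100111) = 0b01000110.
P[2]: D(K, 0b01000100) = 0b11100011.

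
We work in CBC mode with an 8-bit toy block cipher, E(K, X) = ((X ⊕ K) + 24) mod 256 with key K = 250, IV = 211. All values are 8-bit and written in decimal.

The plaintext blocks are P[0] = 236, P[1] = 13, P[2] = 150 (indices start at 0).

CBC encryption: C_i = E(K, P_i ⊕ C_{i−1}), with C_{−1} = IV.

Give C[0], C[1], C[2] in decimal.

C[0] = 221, C[1] = 66, C[2] = 70

C[0]: P[0] ⊕ 211 = 63; E(K, 63) = 221.
C[1]: P[1] ⊕ 221 = 208; E(K, 208) = 66.
C[2]: P[2] ⊕ 66 = 212; E(K, 212) = 70.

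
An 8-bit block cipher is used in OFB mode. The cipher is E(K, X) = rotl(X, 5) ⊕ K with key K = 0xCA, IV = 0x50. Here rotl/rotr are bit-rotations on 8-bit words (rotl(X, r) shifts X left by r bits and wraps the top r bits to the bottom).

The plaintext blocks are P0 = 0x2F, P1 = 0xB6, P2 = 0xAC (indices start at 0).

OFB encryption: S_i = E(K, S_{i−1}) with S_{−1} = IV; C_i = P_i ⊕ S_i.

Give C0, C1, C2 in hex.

C0 = 0xEF, C1 = 0x64, C2 = 0x3C

C0: S = E(K, 0x50) = 0xC0; 0x2F ⊕ 0xC0 = 0xEF.
C1: S = E(K, 0xC0) = 0xD2; 0xB6 ⊕ 0xD2 = 0x64.
C2: S = E(K, 0xD2) = 0x90; 0xAC ⊕ 0x90 = 0x3C.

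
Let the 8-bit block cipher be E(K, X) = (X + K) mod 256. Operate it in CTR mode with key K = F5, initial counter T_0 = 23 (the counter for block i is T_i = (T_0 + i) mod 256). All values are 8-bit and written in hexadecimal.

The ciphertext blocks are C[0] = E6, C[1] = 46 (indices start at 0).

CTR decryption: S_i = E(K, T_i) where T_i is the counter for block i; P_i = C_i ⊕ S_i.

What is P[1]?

P[1] = 5F

P[1]: T = 24, S = E(K, T) = 19; 46 ⊕ 19 = 5F.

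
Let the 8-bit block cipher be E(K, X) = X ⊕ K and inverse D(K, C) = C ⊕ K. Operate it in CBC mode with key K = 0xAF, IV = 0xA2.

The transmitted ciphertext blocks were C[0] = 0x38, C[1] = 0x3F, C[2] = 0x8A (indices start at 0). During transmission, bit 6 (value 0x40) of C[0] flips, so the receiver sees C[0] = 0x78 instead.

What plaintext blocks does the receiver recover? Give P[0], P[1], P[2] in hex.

P[0] = 0x75, P[1] = 0xE8, P[2] = 0x1A

CBC decryption: P_i = D(K, C_i) ⊕ C_{i−1}, with C_{−1} = IV.
Only C[0] changed, to 0x78. In CBC, a change in C_i garbles P_i and flips the same bit in P_{i+1}. Decrypting the received ciphertext:
P[0]: D(K, 0x78) = 0xD7; 0xD7 ⊕ 0xA2 = 0x75.
P[1]: D(K, 0x3F) = 0x90; 0x90 ⊕ 0x78 = 0xE8.
P[2]: D(K, 0x8A) = 0x25; 0x25 ⊕ 0x3F = 0x1A.
Blocks that differ from the original plaintext: P[0], P[1].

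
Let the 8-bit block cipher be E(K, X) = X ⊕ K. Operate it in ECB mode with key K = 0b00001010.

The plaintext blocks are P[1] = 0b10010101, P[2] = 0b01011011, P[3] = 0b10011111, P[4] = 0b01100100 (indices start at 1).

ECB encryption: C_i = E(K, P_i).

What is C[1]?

C[1] = 0b10011111

C[1]: E(K, 0b10010101) = 0b10011111.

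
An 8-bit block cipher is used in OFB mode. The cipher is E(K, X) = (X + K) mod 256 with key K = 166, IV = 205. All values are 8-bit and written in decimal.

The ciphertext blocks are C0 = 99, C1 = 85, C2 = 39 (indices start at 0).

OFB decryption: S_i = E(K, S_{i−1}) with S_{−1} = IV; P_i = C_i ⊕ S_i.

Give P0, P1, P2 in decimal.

P0: S = E(K, 205) = 115; 99 ⊕ 115 = 16.
P1: S = E(K, 115) = 25; 85 ⊕ 25 = 76.
P2: S = E(K, 25) = 191; 39 ⊕ 191 = 152.

P0 = 16, P1 = 76, P2 = 152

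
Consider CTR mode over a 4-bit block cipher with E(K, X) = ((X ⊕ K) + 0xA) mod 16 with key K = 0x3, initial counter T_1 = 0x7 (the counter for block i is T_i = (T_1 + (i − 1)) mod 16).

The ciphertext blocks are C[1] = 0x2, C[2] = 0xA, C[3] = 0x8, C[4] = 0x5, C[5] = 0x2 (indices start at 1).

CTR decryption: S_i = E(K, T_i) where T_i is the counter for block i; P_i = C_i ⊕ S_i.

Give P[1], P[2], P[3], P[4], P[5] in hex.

P[1] = 0xC, P[2] = 0xF, P[3] = 0xC, P[4] = 0x6, P[5] = 0x0

P[1]: T = 0x7, S = E(K, T) = 0xE; 0x2 ⊕ 0xE = 0xC.
P[2]: T = 0x8, S = E(K, T) = 0x5; 0xA ⊕ 0x5 = 0xF.
P[3]: T = 0x9, S = E(K, T) = 0x4; 0x8 ⊕ 0x4 = 0xC.
P[4]: T = 0xA, S = E(K, T) = 0x3; 0x5 ⊕ 0x3 = 0x6.
P[5]: T = 0xB, S = E(K, T) = 0x2; 0x2 ⊕ 0x2 = 0x0.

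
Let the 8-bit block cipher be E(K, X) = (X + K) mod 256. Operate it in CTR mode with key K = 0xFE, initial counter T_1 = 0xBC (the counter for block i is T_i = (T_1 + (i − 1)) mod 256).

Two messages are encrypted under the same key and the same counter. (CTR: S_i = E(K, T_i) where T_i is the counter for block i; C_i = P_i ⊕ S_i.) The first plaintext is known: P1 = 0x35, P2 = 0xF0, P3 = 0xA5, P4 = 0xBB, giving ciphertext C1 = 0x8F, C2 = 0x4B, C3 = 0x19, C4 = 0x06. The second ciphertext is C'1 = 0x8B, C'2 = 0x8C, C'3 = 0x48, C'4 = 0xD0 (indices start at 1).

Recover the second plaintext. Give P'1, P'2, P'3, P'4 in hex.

In CTR with a reused counter, both messages share the same keystream S_i, so C_i ⊕ C'_i = P_i ⊕ P'_i and thus P'_i = P_i ⊕ C_i ⊕ C'_i.
P'1: 0x35 ⊕ 0x8F ⊕ 0x8B = 0x31.
P'2: 0xF0 ⊕ 0x4B ⊕ 0x8C = 0x37.
P'3: 0xA5 ⊕ 0x19 ⊕ 0x48 = 0xF4.
P'4: 0xBB ⊕ 0x06 ⊕ 0xD0 = 0x6D.

P'1 = 0x31, P'2 = 0x37, P'3 = 0xF4, P'4 = 0x6D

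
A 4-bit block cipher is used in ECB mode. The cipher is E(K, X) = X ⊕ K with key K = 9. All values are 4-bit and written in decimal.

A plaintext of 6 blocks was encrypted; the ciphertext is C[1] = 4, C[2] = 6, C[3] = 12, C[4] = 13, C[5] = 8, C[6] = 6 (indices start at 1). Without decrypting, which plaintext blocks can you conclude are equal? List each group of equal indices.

ECB encrypts each block independently with the same key, so equal ciphertext blocks imply equal plaintext blocks.
C[2] = C[6] = 6, so P[2] = P[6].

P[2] = P[6]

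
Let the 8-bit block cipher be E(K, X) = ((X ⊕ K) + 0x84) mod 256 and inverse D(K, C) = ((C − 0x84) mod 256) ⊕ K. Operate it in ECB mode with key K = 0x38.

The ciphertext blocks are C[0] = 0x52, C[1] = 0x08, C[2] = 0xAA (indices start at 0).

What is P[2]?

ECB decryption: P_i = D(K, C_i).
P[2]: D(K, 0xAA) = 0x1E.

P[2] = 0x1E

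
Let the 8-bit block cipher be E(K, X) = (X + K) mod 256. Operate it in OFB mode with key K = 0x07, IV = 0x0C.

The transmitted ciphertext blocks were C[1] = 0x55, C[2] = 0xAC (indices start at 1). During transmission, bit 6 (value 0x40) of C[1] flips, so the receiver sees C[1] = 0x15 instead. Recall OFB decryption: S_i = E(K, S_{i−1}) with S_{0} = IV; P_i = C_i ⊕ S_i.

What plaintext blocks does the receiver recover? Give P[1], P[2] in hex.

Only C[1] changed, to 0x15. In OFB, a change in C_i flips the same bit in P_i only; the keystream is unaffected. Decrypting the received ciphertext:
P[1]: S = E(K, 0x0C) = 0x13; 0x15 ⊕ 0x13 = 0x06.
P[2]: S = E(K, 0x13) = 0x1A; 0xAC ⊕ 0x1A = 0xB6.
Blocks that differ from the original plaintext: P[1].

P[1] = 0x06, P[2] = 0xB6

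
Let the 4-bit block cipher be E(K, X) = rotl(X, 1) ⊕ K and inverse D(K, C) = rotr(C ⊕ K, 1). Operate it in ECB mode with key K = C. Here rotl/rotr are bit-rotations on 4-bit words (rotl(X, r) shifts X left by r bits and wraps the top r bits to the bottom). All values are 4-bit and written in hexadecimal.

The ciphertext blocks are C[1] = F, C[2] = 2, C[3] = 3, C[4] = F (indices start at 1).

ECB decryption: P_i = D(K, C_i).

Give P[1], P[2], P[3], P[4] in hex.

P[1] = 9, P[2] = 7, P[3] = F, P[4] = 9

P[1]: D(K, F) = 9.
P[2]: D(K, 2) = 7.
P[3]: D(K, 3) = F.
P[4]: D(K, F) = 9.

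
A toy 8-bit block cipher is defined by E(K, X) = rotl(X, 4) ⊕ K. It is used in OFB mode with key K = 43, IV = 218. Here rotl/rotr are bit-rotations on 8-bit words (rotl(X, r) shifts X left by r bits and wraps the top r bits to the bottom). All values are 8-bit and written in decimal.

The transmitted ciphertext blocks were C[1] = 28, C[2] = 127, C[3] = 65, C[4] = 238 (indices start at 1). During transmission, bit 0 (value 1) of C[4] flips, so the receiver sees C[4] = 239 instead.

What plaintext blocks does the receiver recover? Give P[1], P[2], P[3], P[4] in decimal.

OFB decryption: S_i = E(K, S_{i−1}) with S_{0} = IV; P_i = C_i ⊕ S_i.
Only C[4] changed, to 239. In OFB, a change in C_i flips the same bit in P_i only; the keystream is unaffected. Decrypting the received ciphertext:
P[1]: S = E(K, 218) = 134; 28 ⊕ 134 = 154.
P[2]: S = E(K, 134) = 67; 127 ⊕ 67 = 60.
P[3]: S = E(K, 67) = 31; 65 ⊕ 31 = 94.
P[4]: S = E(K, 31) = 218; 239 ⊕ 218 = 53.
Blocks that differ from the original plaintext: P[4].

P[1] = 154, P[2] = 60, P[3] = 94, P[4] = 53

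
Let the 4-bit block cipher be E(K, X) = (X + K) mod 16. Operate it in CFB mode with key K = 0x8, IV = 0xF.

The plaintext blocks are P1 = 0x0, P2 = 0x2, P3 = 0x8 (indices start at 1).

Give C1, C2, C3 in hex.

CFB encryption: C_i = P_i ⊕ E(K, C_{i−1}), with C_{0} = IV.
C1: E(K, 0xF) = 0x7; 0x0 ⊕ 0x7 = 0x7.
C2: E(K, 0x7) = 0xF; 0x2 ⊕ 0xF = 0xD.
C3: E(K, 0xD) = 0x5; 0x8 ⊕ 0x5 = 0xD.

C1 = 0x7, C2 = 0xD, C3 = 0xD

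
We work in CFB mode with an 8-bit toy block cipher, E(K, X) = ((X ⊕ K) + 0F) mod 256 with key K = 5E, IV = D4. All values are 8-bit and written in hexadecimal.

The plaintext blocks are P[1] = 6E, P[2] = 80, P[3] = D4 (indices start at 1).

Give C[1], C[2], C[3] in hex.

C[1] = F7, C[2] = 38, C[3] = A1

CFB encryption: C_i = P_i ⊕ E(K, C_{i−1}), with C_{0} = IV.
C[1]: E(K, D4) = 99; 6E ⊕ 99 = F7.
C[2]: E(K, F7) = B8; 80 ⊕ B8 = 38.
C[3]: E(K, 38) = 75; D4 ⊕ 75 = A1.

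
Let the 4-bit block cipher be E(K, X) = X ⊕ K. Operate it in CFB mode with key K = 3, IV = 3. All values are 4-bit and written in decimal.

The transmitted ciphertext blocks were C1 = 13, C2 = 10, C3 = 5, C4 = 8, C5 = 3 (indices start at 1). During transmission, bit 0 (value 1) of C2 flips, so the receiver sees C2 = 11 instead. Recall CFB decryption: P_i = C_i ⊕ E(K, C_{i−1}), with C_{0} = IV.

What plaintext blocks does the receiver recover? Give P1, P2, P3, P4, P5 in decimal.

Only C2 changed, to 11. In CFB, a change in C_i flips the same bit in P_i and garbles P_{i+1}. Decrypting the received ciphertext:
P1: E(K, 3) = 0; 13 ⊕ 0 = 13.
P2: E(K, 13) = 14; 11 ⊕ 14 = 5.
P3: E(K, 11) = 8; 5 ⊕ 8 = 13.
P4: E(K, 5) = 6; 8 ⊕ 6 = 14.
P5: E(K, 8) = 11; 3 ⊕ 11 = 8.
Blocks that differ from the original plaintext: P2, P3.

P1 = 13, P2 = 5, P3 = 13, P4 = 14, P5 = 8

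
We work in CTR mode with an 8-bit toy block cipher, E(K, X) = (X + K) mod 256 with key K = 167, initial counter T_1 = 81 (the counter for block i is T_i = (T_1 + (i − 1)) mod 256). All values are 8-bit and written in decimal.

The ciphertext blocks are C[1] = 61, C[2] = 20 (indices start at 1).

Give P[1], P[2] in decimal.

P[1] = 197, P[2] = 237

CTR decryption: S_i = E(K, T_i) where T_i is the counter for block i; P_i = C_i ⊕ S_i.
P[1]: T = 81, S = E(K, T) = 248; 61 ⊕ 248 = 197.
P[2]: T = 82, S = E(K, T) = 249; 20 ⊕ 249 = 237.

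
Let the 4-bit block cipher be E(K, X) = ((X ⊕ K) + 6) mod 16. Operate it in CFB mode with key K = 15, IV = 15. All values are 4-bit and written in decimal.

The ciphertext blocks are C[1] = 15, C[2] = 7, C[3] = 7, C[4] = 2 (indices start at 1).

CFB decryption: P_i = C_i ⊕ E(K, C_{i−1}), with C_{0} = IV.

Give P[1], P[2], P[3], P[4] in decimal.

P[1]: E(K, 15) = 6; 15 ⊕ 6 = 9.
P[2]: E(K, 15) = 6; 7 ⊕ 6 = 1.
P[3]: E(K, 7) = 14; 7 ⊕ 14 = 9.
P[4]: E(K, 7) = 14; 2 ⊕ 14 = 12.

P[1] = 9, P[2] = 1, P[3] = 9, P[4] = 12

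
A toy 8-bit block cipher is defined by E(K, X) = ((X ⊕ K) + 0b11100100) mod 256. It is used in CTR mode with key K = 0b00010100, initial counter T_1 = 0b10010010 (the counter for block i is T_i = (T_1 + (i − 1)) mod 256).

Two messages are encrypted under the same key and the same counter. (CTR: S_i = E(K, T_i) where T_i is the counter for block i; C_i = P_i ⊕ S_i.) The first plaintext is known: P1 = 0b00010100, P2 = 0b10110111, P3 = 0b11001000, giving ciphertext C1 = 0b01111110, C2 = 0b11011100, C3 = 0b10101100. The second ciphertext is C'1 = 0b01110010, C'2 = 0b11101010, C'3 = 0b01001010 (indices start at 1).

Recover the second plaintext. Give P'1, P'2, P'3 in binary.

In CTR with a reused counter, both messages share the same keystream S_i, so C_i ⊕ C'_i = P_i ⊕ P'_i and thus P'_i = P_i ⊕ C_i ⊕ C'_i.
P'1: 0b00010100 ⊕ 0b01111110 ⊕ 0b01110010 = 0b00011000.
P'2: 0b10110111 ⊕ 0b11011100 ⊕ 0b11101010 = 0b10000001.
P'3: 0b11001000 ⊕ 0b10101100 ⊕ 0b01001010 = 0b00101110.

P'1 = 0b00011000, P'2 = 0b10000001, P'3 = 0b00101110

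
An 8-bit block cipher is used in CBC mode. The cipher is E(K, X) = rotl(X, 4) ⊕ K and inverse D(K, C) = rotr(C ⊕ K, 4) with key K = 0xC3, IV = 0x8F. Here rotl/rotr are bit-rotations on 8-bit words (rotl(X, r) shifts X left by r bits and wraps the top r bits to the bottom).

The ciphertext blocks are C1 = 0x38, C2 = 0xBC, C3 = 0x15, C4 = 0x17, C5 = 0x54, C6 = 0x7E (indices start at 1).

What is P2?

CBC decryption: P_i = D(K, C_i) ⊕ C_{i−1}, with C_{0} = IV.
P2: D(K, 0xBC) = 0xF7; 0xF7 ⊕ 0x38 = 0xCF.

P2 = 0xCF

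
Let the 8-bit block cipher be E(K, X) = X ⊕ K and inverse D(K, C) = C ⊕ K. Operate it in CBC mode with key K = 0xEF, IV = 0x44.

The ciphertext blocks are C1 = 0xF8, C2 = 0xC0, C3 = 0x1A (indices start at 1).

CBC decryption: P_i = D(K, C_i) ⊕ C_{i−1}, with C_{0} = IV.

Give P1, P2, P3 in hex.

P1: D(K, 0xF8) = 0x17; 0x17 ⊕ 0x44 = 0x53.
P2: D(K, 0xC0) = 0x2F; 0x2F ⊕ 0xF8 = 0xD7.
P3: D(K, 0x1A) = 0xF5; 0xF5 ⊕ 0xC0 = 0x35.

P1 = 0x53, P2 = 0xD7, P3 = 0x35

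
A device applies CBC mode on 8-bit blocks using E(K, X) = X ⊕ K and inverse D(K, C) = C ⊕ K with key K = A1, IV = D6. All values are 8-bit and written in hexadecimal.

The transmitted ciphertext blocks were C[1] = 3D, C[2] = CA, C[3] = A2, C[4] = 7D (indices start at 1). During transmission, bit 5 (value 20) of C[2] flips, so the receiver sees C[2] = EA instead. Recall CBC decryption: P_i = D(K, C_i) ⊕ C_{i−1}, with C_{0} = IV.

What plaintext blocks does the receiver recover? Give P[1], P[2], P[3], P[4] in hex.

P[1] = 4A, P[2] = 76, P[3] = E9, P[4] = 7E

Only C[2] changed, to EA. In CBC, a change in C_i garbles P_i and flips the same bit in P_{i+1}. Decrypting the received ciphertext:
P[1]: D(K, 3D) = 9C; 9C ⊕ D6 = 4A.
P[2]: D(K, EA) = 4B; 4B ⊕ 3D = 76.
P[3]: D(K, A2) = 03; 03 ⊕ EA = E9.
P[4]: D(K, 7D) = DC; DC ⊕ A2 = 7E.
Blocks that differ from the original plaintext: P[2], P[3].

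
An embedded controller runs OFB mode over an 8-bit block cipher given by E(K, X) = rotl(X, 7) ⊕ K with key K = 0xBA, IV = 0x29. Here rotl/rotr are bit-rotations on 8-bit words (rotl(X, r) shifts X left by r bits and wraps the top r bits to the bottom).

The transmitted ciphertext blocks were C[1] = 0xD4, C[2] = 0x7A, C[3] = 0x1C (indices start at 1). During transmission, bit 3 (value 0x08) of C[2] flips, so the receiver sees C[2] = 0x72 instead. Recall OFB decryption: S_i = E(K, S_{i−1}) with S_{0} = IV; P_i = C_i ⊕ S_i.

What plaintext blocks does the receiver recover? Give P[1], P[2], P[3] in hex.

Only C[2] changed, to 0x72. In OFB, a change in C_i flips the same bit in P_i only; the keystream is unaffected. Decrypting the received ciphertext:
P[1]: S = E(K, 0x29) = 0x2E; 0xD4 ⊕ 0x2E = 0xFA.
P[2]: S = E(K, 0x2E) = 0xAD; 0x72 ⊕ 0xAD = 0xDF.
P[3]: S = E(K, 0xAD) = 0x6C; 0x1C ⊕ 0x6C = 0x70.
Blocks that differ from the original plaintext: P[2].

P[1] = 0xFA, P[2] = 0xDF, P[3] = 0x70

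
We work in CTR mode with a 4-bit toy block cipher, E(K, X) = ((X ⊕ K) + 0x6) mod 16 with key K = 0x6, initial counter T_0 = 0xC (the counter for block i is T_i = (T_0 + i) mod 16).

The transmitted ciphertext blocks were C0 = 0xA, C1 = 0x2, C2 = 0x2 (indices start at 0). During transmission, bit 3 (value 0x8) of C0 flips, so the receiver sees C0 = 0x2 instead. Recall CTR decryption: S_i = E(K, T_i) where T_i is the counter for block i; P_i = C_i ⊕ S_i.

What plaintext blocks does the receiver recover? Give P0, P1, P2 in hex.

Only C0 changed, to 0x2. In CTR, a change in C_i flips the same bit in P_i only; the keystream is unaffected. Decrypting the received ciphertext:
P0: T = 0xC, S = E(K, T) = 0x0; 0x2 ⊕ 0x0 = 0x2.
P1: T = 0xD, S = E(K, T) = 0x1; 0x2 ⊕ 0x1 = 0x3.
P2: T = 0xE, S = E(K, T) = 0xE; 0x2 ⊕ 0xE = 0xC.
Blocks that differ from the original plaintext: P0.

P0 = 0x2, P1 = 0x3, P2 = 0xC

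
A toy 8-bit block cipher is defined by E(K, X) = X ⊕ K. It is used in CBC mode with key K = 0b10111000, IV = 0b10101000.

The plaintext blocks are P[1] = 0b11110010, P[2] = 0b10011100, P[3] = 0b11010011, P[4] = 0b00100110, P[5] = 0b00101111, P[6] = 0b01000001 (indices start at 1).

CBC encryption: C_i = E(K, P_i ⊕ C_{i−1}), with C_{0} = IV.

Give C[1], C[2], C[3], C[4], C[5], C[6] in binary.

C[1] = 0b11100010, C[2] = 0b11000110, C[3] = 0b10101101, C[4] = 0b00110011, C[5] = 0b10100100, C[6] = 0b01011101

C[1]: P[1] ⊕ 0b10101000 = 0b01011010; E(K, 0b01011010) = 0b11100010.
C[2]: P[2] ⊕ 0b11100010 = 0b01111110; E(K, 0b01111110) = 0b11000110.
C[3]: P[3] ⊕ 0b11000110 = 0b00010101; E(K, 0b00010101) = 0b10101101.
C[4]: P[4] ⊕ 0b10101101 = 0b10001011; E(K, 0b10001011) = 0b00110011.
C[5]: P[5] ⊕ 0b00110011 = 0b00011100; E(K, 0b00011100) = 0b10100100.
C[6]: P[6] ⊕ 0b10100100 = 0b11100101; E(K, 0b11100101) = 0b01011101.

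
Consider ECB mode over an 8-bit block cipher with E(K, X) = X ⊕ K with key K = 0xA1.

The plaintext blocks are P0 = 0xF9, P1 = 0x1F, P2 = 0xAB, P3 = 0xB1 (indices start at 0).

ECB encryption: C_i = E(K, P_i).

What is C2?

C2 = 0x0A

C2: E(K, 0xAB) = 0x0A.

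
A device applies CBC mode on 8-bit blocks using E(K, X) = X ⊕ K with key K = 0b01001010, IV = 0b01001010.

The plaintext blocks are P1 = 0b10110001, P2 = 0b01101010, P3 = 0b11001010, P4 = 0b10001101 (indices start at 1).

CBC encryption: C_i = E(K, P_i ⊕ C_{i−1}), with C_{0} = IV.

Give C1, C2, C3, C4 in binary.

C1 = 0b10110001, C2 = 0b10010001, C3 = 0b00010001, C4 = 0b11010110

C1: P1 ⊕ 0b01001010 = 0b11111011; E(K, 0b11111011) = 0b10110001.
C2: P2 ⊕ 0b10110001 = 0b11011011; E(K, 0b11011011) = 0b10010001.
C3: P3 ⊕ 0b10010001 = 0b01011011; E(K, 0b01011011) = 0b00010001.
C4: P4 ⊕ 0b00010001 = 0b10011100; E(K, 0b10011100) = 0b11010110.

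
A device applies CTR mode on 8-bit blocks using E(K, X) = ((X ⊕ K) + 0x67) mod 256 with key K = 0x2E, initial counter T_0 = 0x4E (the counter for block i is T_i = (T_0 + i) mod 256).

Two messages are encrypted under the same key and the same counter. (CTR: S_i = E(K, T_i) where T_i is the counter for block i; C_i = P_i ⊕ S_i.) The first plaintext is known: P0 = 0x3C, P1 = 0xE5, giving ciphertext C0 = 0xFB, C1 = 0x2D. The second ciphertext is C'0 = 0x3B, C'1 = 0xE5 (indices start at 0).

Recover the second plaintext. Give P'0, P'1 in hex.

P'0 = 0xFC, P'1 = 0x2D

In CTR with a reused counter, both messages share the same keystream S_i, so C_i ⊕ C'_i = P_i ⊕ P'_i and thus P'_i = P_i ⊕ C_i ⊕ C'_i.
P'0: 0x3C ⊕ 0xFB ⊕ 0x3B = 0xFC.
P'1: 0xE5 ⊕ 0x2D ⊕ 0xE5 = 0x2D.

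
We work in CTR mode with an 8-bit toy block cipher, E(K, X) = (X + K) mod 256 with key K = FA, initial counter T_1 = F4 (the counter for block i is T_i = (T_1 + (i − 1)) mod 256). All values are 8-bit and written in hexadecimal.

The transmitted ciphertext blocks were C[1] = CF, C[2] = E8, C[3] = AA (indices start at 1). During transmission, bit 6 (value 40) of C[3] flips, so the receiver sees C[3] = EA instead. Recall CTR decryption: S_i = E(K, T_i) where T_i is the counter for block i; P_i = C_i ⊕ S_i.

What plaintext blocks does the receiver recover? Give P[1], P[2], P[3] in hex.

Only C[3] changed, to EA. In CTR, a change in C_i flips the same bit in P_i only; the keystream is unaffected. Decrypting the received ciphertext:
P[1]: T = F4, S = E(K, T) = EE; CF ⊕ EE = 21.
P[2]: T = F5, S = E(K, T) = EF; E8 ⊕ EF = 07.
P[3]: T = F6, S = E(K, T) = F0; EA ⊕ F0 = 1A.
Blocks that differ from the original plaintext: P[3].

P[1] = 21, P[2] = 07, P[3] = 1A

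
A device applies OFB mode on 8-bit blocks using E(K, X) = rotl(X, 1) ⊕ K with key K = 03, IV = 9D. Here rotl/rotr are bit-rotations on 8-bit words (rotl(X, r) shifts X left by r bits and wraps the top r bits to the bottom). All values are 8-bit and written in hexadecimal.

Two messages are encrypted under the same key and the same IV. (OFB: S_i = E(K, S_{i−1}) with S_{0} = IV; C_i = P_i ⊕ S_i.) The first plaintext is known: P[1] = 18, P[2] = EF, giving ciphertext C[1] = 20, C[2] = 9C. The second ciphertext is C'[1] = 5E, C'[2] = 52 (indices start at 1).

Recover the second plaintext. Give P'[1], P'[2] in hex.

P'[1] = 66, P'[2] = 21

In OFB with a reused IV, both messages share the same keystream S_i, so C_i ⊕ C'_i = P_i ⊕ P'_i and thus P'_i = P_i ⊕ C_i ⊕ C'_i.
P'[1]: 18 ⊕ 20 ⊕ 5E = 66.
P'[2]: EF ⊕ 9C ⊕ 52 = 21.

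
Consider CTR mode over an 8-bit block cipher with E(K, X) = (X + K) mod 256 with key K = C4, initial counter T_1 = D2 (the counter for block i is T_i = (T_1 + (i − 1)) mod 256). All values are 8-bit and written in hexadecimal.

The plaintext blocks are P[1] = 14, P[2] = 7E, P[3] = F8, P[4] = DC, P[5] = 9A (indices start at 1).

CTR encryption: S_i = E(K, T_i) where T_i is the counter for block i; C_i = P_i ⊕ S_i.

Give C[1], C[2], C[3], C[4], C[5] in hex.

C[1]: T = D2, S = E(K, T) = 96; 14 ⊕ 96 = 82.
C[2]: T = D3, S = E(K, T) = 97; 7E ⊕ 97 = E9.
C[3]: T = D4, S = E(K, T) = 98; F8 ⊕ 98 = 60.
C[4]: T = D5, S = E(K, T) = 99; DC ⊕ 99 = 45.
C[5]: T = D6, S = E(K, T) = 9A; 9A ⊕ 9A = 00.

C[1] = 82, C[2] = E9, C[3] = 60, C[4] = 45, C[5] = 00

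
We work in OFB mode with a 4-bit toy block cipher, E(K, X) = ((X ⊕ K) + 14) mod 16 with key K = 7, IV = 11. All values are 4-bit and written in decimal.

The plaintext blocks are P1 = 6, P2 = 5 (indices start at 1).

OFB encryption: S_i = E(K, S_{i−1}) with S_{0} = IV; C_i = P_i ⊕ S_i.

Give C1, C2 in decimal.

C1: S = E(K, 11) = 10; 6 ⊕ 10 = 12.
C2: S = E(K, 10) = 11; 5 ⊕ 11 = 14.

C1 = 12, C2 = 14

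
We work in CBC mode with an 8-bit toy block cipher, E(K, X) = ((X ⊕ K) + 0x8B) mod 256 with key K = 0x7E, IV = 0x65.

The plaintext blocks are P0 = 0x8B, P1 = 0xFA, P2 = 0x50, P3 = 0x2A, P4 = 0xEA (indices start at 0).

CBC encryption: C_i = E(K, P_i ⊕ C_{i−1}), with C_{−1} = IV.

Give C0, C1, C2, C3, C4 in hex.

C0: P0 ⊕ 0x65 = 0xEE; E(K, 0xEE) = 0x1B.
C1: P1 ⊕ 0x1B = 0xE1; E(K, 0xE1) = 0x2A.
C2: P2 ⊕ 0x2A = 0x7A; E(K, 0x7A) = 0x8F.
C3: P3 ⊕ 0x8F = 0xA5; E(K, 0xA5) = 0x66.
C4: P4 ⊕ 0x66 = 0x8C; E(K, 0x8C) = 0x7D.

C0 = 0x1B, C1 = 0x2A, C2 = 0x8F, C3 = 0x66, C4 = 0x7D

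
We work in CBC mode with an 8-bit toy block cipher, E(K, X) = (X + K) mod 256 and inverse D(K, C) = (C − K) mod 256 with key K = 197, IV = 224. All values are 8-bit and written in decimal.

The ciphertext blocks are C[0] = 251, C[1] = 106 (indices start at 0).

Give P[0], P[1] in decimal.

CBC decryption: P_i = D(K, C_i) ⊕ C_{i−1}, with C_{−1} = IV.
P[0]: D(K, 251) = 54; 54 ⊕ 224 = 214.
P[1]: D(K, 106) = 165; 165 ⊕ 251 = 94.

P[0] = 214, P[1] = 94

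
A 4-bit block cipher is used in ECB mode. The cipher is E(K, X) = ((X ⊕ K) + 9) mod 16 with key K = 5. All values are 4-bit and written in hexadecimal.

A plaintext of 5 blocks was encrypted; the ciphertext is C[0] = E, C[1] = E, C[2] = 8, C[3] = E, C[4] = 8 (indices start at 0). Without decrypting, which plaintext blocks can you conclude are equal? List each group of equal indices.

ECB encrypts each block independently with the same key, so equal ciphertext blocks imply equal plaintext blocks.
C[0] = C[1] = C[3] = E, so P[0] = P[1] = P[3].
C[2] = C[4] = 8, so P[2] = P[4].

P[0] = P[1] = P[3]; P[2] = P[4]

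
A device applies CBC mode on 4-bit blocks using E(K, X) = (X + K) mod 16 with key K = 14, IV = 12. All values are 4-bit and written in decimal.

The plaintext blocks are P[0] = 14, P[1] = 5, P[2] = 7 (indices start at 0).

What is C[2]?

CBC encryption: C_i = E(K, P_i ⊕ C_{i−1}), with C_{−1} = IV.
C[0]: P[0] ⊕ 12 = 2; E(K, 2) = 0.
C[1]: P[1] ⊕ 0 = 5; E(K, 5) = 3.
C[2]: P[2] ⊕ 3 = 4; E(K, 4) = 2.

C[2] = 2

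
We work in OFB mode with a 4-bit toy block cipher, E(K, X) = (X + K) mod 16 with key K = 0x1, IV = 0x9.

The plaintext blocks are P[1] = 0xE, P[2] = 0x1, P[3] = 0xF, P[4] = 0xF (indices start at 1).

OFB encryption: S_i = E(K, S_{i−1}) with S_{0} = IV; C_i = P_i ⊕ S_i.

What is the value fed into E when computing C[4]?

0xC

C[1]: S = E(K, 0x9) = 0xA; 0xE ⊕ 0xA = 0x4.
C[2]: S = E(K, 0xA) = 0xB; 0x1 ⊕ 0xB = 0xA.
C[3]: S = E(K, 0xB) = 0xC; 0xF ⊕ 0xC = 0x3.
C[4]: S = E(K, 0xC) = 0xD; 0xF ⊕ 0xD = 0x2.
So the input to E for block [4] is 0xC.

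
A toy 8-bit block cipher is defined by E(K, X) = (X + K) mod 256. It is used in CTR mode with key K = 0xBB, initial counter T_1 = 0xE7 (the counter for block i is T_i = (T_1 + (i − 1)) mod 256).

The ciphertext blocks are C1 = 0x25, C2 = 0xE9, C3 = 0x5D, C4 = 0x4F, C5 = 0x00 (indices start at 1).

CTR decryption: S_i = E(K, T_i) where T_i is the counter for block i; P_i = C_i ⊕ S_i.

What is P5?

P5 = 0xA6

P5: T = 0xEB, S = E(K, T) = 0xA6; 0x00 ⊕ 0xA6 = 0xA6.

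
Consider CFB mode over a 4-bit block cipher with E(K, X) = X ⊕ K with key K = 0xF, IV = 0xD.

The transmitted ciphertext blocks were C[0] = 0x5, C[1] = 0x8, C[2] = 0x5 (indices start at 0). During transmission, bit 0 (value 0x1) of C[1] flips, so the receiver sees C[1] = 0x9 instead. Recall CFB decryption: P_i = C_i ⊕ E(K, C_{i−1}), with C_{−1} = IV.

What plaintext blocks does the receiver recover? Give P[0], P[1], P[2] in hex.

Only C[1] changed, to 0x9. In CFB, a change in C_i flips the same bit in P_i and garbles P_{i+1}. Decrypting the received ciphertext:
P[0]: E(K, 0xD) = 0x2; 0x5 ⊕ 0x2 = 0x7.
P[1]: E(K, 0x5) = 0xA; 0x9 ⊕ 0xA = 0x3.
P[2]: E(K, 0x9) = 0x6; 0x5 ⊕ 0x6 = 0x3.
Blocks that differ from the original plaintext: P[1], P[2].

P[0] = 0x7, P[1] = 0x3, P[2] = 0x3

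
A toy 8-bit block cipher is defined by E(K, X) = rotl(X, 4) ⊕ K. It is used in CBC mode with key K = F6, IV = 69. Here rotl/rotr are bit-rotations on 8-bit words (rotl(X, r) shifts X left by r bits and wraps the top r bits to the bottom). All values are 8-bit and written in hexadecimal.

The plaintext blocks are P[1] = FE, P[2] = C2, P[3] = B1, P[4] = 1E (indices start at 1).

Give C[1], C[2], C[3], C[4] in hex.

CBC encryption: C_i = E(K, P_i ⊕ C_{i−1}), with C_{0} = IV.
C[1]: P[1] ⊕ 69 = 97; E(K, 97) = 8F.
C[2]: P[2] ⊕ 8F = 4D; E(K, 4D) = 22.
C[3]: P[3] ⊕ 22 = 93; E(K, 93) = CF.
C[4]: P[4] ⊕ CF = D1; E(K, D1) = EB.

C[1] = 8F, C[2] = 22, C[3] = CF, C[4] = EB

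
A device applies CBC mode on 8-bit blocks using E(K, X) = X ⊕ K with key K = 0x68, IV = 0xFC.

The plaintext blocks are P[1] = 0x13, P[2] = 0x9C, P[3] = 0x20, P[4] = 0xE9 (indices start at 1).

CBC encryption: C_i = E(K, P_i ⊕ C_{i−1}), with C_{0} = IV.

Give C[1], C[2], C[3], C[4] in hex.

C[1]: P[1] ⊕ 0xFC = 0xEF; E(K, 0xEF) = 0x87.
C[2]: P[2] ⊕ 0x87 = 0x1B; E(K, 0x1B) = 0x73.
C[3]: P[3] ⊕ 0x73 = 0x53; E(K, 0x53) = 0x3B.
C[4]: P[4] ⊕ 0x3B = 0xD2; E(K, 0xD2) = 0xBA.

C[1] = 0x87, C[2] = 0x73, C[3] = 0x3B, C[4] = 0xBA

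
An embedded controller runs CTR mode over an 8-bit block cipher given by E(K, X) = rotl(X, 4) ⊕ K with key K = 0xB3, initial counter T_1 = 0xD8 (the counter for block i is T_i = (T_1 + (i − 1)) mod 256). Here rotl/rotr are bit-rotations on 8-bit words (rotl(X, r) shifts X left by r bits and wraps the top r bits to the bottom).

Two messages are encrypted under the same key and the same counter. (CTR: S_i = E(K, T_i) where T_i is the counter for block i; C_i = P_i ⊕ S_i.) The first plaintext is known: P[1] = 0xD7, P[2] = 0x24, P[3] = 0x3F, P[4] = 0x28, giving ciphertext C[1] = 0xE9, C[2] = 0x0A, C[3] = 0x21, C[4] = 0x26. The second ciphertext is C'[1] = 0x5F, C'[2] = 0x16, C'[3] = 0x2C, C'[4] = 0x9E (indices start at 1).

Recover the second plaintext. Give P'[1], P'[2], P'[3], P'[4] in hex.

In CTR with a reused counter, both messages share the same keystream S_i, so C_i ⊕ C'_i = P_i ⊕ P'_i and thus P'_i = P_i ⊕ C_i ⊕ C'_i.
P'[1]: 0xD7 ⊕ 0xE9 ⊕ 0x5F = 0x61.
P'[2]: 0x24 ⊕ 0x0A ⊕ 0x16 = 0x38.
P'[3]: 0x3F ⊕ 0x21 ⊕ 0x2C = 0x32.
P'[4]: 0x28 ⊕ 0x26 ⊕ 0x9E = 0x90.

P'[1] = 0x61, P'[2] = 0x38, P'[3] = 0x32, P'[4] = 0x90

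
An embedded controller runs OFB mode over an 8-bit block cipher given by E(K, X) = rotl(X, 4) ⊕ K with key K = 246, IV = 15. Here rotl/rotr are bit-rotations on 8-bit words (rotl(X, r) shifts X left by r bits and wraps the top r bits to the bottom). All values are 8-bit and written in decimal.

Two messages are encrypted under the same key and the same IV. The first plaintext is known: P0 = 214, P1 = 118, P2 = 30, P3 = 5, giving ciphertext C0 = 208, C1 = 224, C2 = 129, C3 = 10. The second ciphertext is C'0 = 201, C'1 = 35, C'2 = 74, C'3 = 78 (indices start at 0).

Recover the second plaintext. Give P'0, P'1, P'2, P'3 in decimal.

In OFB with a reused IV, both messages share the same keystream S_i, so C_i ⊕ C'_i = P_i ⊕ P'_i and thus P'_i = P_i ⊕ C_i ⊕ C'_i.
P'0: 214 ⊕ 208 ⊕ 201 = 207.
P'1: 118 ⊕ 224 ⊕ 35 = 181.
P'2: 30 ⊕ 129 ⊕ 74 = 213.
P'3: 5 ⊕ 10 ⊕ 78 = 65.

P'0 = 207, P'1 = 181, P'2 = 213, P'3 = 65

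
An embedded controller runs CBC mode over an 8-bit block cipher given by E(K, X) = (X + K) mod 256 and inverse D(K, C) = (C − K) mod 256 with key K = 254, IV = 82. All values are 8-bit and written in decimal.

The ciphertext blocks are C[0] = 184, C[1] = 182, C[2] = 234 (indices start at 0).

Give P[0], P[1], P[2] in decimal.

CBC decryption: P_i = D(K, C_i) ⊕ C_{i−1}, with C_{−1} = IV.
P[0]: D(K, 184) = 186; 186 ⊕ 82 = 232.
P[1]: D(K, 182) = 184; 184 ⊕ 184 = 0.
P[2]: D(K, 234) = 236; 236 ⊕ 182 = 90.

P[0] = 232, P[1] = 0, P[2] = 90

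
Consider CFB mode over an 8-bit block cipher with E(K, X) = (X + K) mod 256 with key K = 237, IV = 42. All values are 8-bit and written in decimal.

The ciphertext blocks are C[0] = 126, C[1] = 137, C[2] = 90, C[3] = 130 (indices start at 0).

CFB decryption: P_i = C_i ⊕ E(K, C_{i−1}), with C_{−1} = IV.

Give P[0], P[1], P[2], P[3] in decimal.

P[0] = 105, P[1] = 226, P[2] = 44, P[3] = 197

P[0]: E(K, 42) = 23; 126 ⊕ 23 = 105.
P[1]: E(K, 126) = 107; 137 ⊕ 107 = 226.
P[2]: E(K, 137) = 118; 90 ⊕ 118 = 44.
P[3]: E(K, 90) = 71; 130 ⊕ 71 = 197.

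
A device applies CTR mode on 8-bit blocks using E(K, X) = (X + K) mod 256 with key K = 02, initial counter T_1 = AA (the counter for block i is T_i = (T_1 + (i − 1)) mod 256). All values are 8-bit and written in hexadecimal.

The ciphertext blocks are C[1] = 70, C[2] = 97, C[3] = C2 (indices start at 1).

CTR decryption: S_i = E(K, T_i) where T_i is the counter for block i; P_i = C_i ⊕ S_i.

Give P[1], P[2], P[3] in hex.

P[1] = DC, P[2] = 3A, P[3] = 6C

P[1]: T = AA, S = E(K, T) = AC; 70 ⊕ AC = DC.
P[2]: T = AB, S = E(K, T) = AD; 97 ⊕ AD = 3A.
P[3]: T = AC, S = E(K, T) = AE; C2 ⊕ AE = 6C.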